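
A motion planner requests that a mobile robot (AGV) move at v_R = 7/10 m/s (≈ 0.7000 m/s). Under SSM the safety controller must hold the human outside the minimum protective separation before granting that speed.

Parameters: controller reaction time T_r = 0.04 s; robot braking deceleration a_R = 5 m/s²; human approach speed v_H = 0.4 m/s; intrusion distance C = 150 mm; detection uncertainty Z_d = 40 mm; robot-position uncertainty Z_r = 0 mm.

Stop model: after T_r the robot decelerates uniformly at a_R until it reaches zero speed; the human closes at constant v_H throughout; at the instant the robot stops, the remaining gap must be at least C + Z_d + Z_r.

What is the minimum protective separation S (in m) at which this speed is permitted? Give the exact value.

stop time T_s = (7/10)/5 = 0.1400 s
reaction-phase robot travel = 0.7000·0.0400 = 0.0280 m
robot covers 0.7000·0.1400 − ½·5.0000·0.1400² = 0.0490 m while stopping
human closes 0.4000·0.1800 = 0.0720 m
C+Z_d+Z_r = 0.1500+0.0400+0.0000 = 0.1900 m
S_min ≈ 0.0280+0.0490+0.0720+0.1900  ⇒  S_min = 339/1000 m

S_min = 339/1000 m = 0.3390 m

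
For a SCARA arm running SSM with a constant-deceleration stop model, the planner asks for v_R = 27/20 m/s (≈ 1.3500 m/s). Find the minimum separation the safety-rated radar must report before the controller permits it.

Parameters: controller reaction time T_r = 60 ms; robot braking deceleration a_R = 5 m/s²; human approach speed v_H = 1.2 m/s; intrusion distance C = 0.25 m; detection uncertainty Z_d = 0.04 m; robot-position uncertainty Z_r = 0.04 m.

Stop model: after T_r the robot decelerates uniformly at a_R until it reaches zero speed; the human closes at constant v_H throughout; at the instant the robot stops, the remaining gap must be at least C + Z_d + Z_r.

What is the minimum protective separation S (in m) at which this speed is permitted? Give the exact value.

S_min = 3957/4000 m = 0.9892 m

braking lasts T_s = (27/20)/5 = 0.2700 s
robot in T_r: 1.3500·0.0600 = 0.0810 m
braking distance = 1.3500²/(2·5.0000) = 0.1822 m
human closes 1.2000·0.3300 = 0.3960 m
margins: 0.2500+0.0400+0.0400 = 0.3300 m
S_min ≈ 0.0810+0.1822+0.3960+0.3300  ⇒  S_min = 3957/4000 m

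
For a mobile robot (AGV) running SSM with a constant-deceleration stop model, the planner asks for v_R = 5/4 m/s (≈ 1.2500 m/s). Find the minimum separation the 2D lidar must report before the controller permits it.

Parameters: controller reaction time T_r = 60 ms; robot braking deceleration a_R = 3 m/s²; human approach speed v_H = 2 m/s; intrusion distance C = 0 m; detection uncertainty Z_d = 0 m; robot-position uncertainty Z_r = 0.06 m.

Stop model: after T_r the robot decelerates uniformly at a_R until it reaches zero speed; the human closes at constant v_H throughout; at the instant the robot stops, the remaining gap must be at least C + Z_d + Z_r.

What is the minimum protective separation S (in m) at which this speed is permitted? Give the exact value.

S_min = 1079/800 m = 1.3487 m

T_s = v_R/a_R = (5/4)/3 = 0.4167 s
robot in T_r: 1.2500·0.0600 = 0.0750 m
robot under decel: 1.2500²/(2·3.0000) = 0.2604 m
person approaches 2.0000·(0.0600+0.4167) = 0.9533 m
residual clearance needed = 0.0000+0.0000+0.0600 = 0.0600 m
S_min ≈ 0.0750+0.2604+0.9533+0.0600  ⇒  S_min = 1079/800 m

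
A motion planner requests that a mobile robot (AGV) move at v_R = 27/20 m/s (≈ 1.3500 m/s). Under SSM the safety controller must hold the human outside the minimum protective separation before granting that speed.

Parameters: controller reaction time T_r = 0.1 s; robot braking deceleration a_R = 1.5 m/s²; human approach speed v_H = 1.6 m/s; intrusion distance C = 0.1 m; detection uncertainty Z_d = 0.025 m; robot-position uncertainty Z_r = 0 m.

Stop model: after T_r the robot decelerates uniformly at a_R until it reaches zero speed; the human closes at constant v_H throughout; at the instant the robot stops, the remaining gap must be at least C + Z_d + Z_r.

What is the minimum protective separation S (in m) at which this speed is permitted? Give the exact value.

braking lasts T_s = (27/20)/(3/2) = 0.9000 s
robot covers v_R·T_r = 1.3500·0.1000 = 0.1350 m before braking
braking distance = 1.3500²/(2·1.5000) = 0.6075 m
person approaches 1.6000·(0.1000+0.9000) = 1.6000 m
residual clearance needed = 0.1000+0.0250+0.0000 = 0.1250 m
S_min ≈ 0.1350+0.6075+1.6000+0.1250  ⇒  S_min = 987/400 m

S_min = 987/400 m = 2.4675 m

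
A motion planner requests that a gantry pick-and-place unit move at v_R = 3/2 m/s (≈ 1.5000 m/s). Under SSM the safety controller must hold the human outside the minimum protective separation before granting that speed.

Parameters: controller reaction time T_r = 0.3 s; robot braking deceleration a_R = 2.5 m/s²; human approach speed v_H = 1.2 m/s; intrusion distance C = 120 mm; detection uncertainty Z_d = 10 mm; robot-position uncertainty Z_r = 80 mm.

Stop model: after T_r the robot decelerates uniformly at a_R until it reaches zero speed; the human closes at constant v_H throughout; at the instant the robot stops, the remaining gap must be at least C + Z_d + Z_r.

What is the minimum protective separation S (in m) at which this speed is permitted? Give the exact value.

S_min = 219/100 m = 2.1900 m

braking lasts T_s = (3/2)/(5/2) = 0.6000 s
robot covers v_R·T_r = 1.5000·0.3000 = 0.4500 m before braking
robot under decel: 1.5000²/(2·2.5000) = 0.4500 m
human over T_r+T_s: 1.2000·(0.3000+0.6000) = 1.0800 m
margins: 0.1200+0.0100+0.0800 = 0.2100 m
S_min ≈ 0.4500+0.4500+1.0800+0.2100  ⇒  S_min = 219/100 m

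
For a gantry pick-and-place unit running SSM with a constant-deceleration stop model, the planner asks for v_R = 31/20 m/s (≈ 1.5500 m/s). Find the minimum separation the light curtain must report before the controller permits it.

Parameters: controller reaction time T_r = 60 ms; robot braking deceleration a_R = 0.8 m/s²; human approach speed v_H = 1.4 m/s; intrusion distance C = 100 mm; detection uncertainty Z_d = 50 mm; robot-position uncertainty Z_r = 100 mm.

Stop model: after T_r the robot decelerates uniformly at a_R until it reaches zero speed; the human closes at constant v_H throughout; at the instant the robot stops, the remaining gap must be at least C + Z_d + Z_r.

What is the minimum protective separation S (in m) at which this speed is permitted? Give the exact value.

S_min = 74257/16000 m = 4.6411 m

braking lasts T_s = (31/20)/(4/5) = 1.9375 s
robot in T_r: 1.5500·0.0600 = 0.0930 m
robot under decel: 1.5500²/(2·0.8000) = 1.5016 m
human closes 1.4000·1.9975 = 2.7965 m
C+Z_d+Z_r = 0.1000+0.0500+0.1000 = 0.2500 m
S_min ≈ 0.0930+1.5016+2.7965+0.2500  ⇒  S_min = 74257/16000 m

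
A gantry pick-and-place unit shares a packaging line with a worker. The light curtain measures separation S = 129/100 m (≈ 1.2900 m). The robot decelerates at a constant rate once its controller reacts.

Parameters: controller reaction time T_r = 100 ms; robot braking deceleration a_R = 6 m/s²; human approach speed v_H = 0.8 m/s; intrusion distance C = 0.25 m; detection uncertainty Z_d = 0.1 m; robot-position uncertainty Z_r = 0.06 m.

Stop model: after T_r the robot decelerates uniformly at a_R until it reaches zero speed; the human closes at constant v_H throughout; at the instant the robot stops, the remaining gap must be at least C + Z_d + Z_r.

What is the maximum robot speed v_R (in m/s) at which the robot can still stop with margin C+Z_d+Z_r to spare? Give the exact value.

quadratic (1/12)·v² + (7/30)·v + (-4/5) = 0
  disc = (7/30)² − 4·(1/12)·(-4/5) = 289/900 ; √disc = 17/30
  v_R = (−(7/30) + 17/30) / (2·(1/12)) = 2 m/s
check:
T_s = v_R/a_R = 2/6 = 0.3333 s
robot covers v_R·T_r = 2.0000·0.1000 = 0.2000 m before braking
braking distance = 2.0000²/(2·6.0000) = 0.3333 m
human over T_r+T_s: 0.8000·(0.1000+0.3333) = 0.3467 m
C+Z_d+Z_r = 0.2500+0.1000+0.0600 = 0.4100 m
sum ≈ 0.2000+0.3333+0.3467+0.4100 ≈ 1.2900 m = S ✓

v_R_max = 2 m/s = 2.0000 m/s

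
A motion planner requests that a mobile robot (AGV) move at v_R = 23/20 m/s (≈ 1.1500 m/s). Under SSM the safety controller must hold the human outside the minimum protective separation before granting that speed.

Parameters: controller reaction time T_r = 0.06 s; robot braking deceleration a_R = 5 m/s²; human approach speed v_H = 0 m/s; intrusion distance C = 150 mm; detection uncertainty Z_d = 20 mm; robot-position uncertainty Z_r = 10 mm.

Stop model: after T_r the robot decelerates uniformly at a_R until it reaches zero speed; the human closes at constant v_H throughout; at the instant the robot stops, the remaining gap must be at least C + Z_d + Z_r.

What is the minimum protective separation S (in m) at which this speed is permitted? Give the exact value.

S_min = 61/160 m = 0.3812 m

stop time T_s = (23/20)/5 = 0.2300 s
robot in T_r: 1.1500·0.0600 = 0.0690 m
robot under decel: 1.1500²/(2·5.0000) = 0.1323 m
person approaches 0.0000·(0.0600+0.2300) = 0.0000 m
margins: 0.1500+0.0200+0.0100 = 0.1800 m
S_min ≈ 0.0690+0.1323+0.0000+0.1800  ⇒  S_min = 61/160 m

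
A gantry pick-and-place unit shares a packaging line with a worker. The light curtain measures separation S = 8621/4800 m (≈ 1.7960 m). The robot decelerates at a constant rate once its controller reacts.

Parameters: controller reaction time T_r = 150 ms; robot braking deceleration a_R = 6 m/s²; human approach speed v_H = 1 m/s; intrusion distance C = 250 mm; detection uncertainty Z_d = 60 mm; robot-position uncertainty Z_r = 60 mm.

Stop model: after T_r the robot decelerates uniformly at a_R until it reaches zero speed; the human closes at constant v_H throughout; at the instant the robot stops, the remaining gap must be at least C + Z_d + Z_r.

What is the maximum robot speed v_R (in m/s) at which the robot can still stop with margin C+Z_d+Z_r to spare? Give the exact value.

quadratic (1/12)·v² + (19/60)·v + (-245/192) = 0
  disc = (19/60)² − 4·(1/12)·(-245/192) = 841/1600 ; √disc = 29/40
  v_R = (−(19/60) + 29/40) / (2·(1/12)) = 49/20 m/s
check:
stop time T_s = (49/20)/6 = 0.4083 s
reaction-phase robot travel = 2.4500·0.1500 = 0.3675 m
robot under decel: 2.4500²/(2·6.0000) = 0.5002 m
human closes 1.0000·0.5583 = 0.5583 m
C+Z_d+Z_r = 0.2500+0.0600+0.0600 = 0.3700 m
sum ≈ 0.3675+0.5002+0.5583+0.3700 ≈ 1.7960 m = S ✓

v_R_max = 49/20 m/s = 2.4500 m/s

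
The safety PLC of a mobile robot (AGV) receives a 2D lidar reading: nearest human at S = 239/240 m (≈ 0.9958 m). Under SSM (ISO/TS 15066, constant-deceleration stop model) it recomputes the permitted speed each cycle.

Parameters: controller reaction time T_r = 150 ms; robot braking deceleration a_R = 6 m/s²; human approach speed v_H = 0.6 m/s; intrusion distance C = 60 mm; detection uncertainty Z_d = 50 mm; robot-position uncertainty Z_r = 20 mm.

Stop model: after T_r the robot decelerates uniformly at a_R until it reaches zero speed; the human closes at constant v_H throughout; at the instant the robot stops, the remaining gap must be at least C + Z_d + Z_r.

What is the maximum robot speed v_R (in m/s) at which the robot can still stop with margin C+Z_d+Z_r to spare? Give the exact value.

quadratic (1/12)·v² + (1/4)·v + (-931/1200) = 0
  disc = (1/4)² − 4·(1/12)·(-931/1200) = 289/900 ; √disc = 17/30
  v_R = (−(1/4) + 17/30) / (2·(1/12)) = 19/10 m/s
check:
stop time T_s = (19/10)/6 = 0.3167 s
robot covers v_R·T_r = 1.9000·0.1500 = 0.2850 m before braking
robot under decel: 1.9000²/(2·6.0000) = 0.3008 m
human closes 0.6000·0.4667 = 0.2800 m
C+Z_d+Z_r = 0.0600+0.0500+0.0200 = 0.1300 m
sum ≈ 0.2850+0.3008+0.2800+0.1300 ≈ 0.9958 m = S ✓

v_R_max = 19/10 m/s = 1.9000 m/s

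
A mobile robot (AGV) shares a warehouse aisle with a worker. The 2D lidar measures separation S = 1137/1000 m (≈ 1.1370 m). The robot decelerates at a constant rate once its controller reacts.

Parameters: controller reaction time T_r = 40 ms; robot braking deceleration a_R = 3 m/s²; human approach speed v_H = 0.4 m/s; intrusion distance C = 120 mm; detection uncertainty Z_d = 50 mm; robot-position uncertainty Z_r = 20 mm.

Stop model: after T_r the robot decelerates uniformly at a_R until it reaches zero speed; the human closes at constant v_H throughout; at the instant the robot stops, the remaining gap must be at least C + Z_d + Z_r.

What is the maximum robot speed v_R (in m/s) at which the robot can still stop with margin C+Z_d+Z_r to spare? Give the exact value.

v_R_max = 19/10 m/s = 1.9000 m/s

collect terms ⇒ (1/6)·v_R² + (13/75)·v_R + (-931/1000) = 0
  disc = (13/75)² − 4·(1/6)·(-931/1000) = 14641/22500 ; √disc = 121/150
  v_R = (−(13/75) + 121/150) / (2·(1/6)) = 19/10 m/s
check:
T_s = v_R/a_R = (19/10)/3 = 0.6333 s
robot covers v_R·T_r = 1.9000·0.0400 = 0.0760 m before braking
robot under decel: 1.9000²/(2·3.0000) = 0.6017 m
person approaches 0.4000·(0.0400+0.6333) = 0.2693 m
residual clearance needed = 0.1200+0.0500+0.0200 = 0.1900 m
sum ≈ 0.0760+0.6017+0.2693+0.1900 ≈ 1.1370 m = S ✓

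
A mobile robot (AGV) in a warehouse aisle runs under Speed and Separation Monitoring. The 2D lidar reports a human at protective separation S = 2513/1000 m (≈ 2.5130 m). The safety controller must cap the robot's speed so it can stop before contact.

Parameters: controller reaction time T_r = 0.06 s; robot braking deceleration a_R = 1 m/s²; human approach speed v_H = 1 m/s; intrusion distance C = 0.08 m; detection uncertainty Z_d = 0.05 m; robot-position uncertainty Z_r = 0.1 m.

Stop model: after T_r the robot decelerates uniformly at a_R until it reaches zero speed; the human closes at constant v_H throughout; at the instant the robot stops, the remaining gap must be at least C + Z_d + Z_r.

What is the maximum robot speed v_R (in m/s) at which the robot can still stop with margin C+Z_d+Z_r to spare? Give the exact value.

quadratic (1/2)·v² + (53/50)·v + (-2223/1000) = 0
  disc = (53/50)² − 4·(1/2)·(-2223/1000) = 3481/625 ; √disc = 59/25
  v_R = (−(53/50) + 59/25) / (2·(1/2)) = 13/10 m/s
check:
stop time T_s = (13/10)/1 = 1.3000 s
robot in T_r: 1.3000·0.0600 = 0.0780 m
braking distance = 1.3000²/(2·1.0000) = 0.8450 m
human over T_r+T_s: 1.0000·(0.0600+1.3000) = 1.3600 m
C+Z_d+Z_r = 0.0800+0.0500+0.1000 = 0.2300 m
sum ≈ 0.0780+0.8450+1.3600+0.2300 ≈ 2.5130 m = S ✓

v_R_max = 13/10 m/s = 1.3000 m/s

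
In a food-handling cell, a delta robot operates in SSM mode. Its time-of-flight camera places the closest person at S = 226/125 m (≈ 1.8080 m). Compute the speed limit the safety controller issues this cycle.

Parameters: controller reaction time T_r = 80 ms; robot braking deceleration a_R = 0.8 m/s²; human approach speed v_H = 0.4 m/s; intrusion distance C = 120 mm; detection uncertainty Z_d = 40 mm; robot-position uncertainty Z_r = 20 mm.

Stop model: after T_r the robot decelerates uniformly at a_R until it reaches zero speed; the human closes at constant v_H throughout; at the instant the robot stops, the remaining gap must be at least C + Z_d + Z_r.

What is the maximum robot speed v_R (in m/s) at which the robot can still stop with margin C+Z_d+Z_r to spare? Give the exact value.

collect terms ⇒ (5/8)·v_R² + (29/50)·v_R + (-399/250) = 0
  disc = (29/50)² − 4·(5/8)·(-399/250) = 2704/625 ; √disc = 52/25
  v_R = (−(29/50) + 52/25) / (2·(5/8)) = 6/5 m/s
check:
braking lasts T_s = (6/5)/(4/5) = 1.5000 s
robot covers v_R·T_r = 1.2000·0.0800 = 0.0960 m before braking
robot covers 1.2000·1.5000 − ½·0.8000·1.5000² = 0.9000 m while stopping
human closes 0.4000·1.5800 = 0.6320 m
C+Z_d+Z_r = 0.1200+0.0400+0.0200 = 0.1800 m
sum ≈ 0.0960+0.9000+0.6320+0.1800 ≈ 1.8080 m = S ✓

v_R_max = 6/5 m/s = 1.2000 m/s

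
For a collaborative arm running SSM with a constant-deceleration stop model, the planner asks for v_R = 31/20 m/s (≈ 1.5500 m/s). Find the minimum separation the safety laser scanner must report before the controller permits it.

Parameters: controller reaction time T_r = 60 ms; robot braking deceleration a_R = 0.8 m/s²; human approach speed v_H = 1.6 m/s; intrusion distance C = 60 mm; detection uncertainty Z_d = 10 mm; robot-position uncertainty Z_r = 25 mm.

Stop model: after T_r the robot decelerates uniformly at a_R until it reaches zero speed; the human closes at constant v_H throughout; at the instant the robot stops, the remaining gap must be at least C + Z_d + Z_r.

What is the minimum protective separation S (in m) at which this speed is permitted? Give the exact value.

stop time T_s = (31/20)/(4/5) = 1.9375 s
robot in T_r: 1.5500·0.0600 = 0.0930 m
robot under decel: 1.5500²/(2·0.8000) = 1.5016 m
person approaches 1.6000·(0.0600+1.9375) = 3.1960 m
C+Z_d+Z_r = 0.0600+0.0100+0.0250 = 0.0950 m
S_min ≈ 0.0930+1.5016+3.1960+0.0950  ⇒  S_min = 78169/16000 m

S_min = 78169/16000 m = 4.8856 m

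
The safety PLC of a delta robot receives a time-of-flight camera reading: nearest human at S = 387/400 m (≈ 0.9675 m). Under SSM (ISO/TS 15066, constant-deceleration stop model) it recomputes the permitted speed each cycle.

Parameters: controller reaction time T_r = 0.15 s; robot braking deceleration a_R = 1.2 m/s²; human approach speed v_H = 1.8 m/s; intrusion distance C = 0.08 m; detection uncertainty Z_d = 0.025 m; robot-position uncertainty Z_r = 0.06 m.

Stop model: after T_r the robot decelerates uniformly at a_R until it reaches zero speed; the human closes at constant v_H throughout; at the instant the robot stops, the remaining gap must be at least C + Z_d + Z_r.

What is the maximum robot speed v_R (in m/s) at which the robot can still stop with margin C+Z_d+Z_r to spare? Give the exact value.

at the boundary: (5/12)·v² + (33/20)·v + (-213/400) = 0
  disc = (33/20)² − 4·(5/12)·(-213/400) = 361/100 ; √disc = 19/10
  v_R = (−(33/20) + 19/10) / (2·(5/12)) = 3/10 m/s
check:
braking lasts T_s = (3/10)/(6/5) = 0.2500 s
robot covers v_R·T_r = 0.3000·0.1500 = 0.0450 m before braking
robot under decel: 0.3000²/(2·1.2000) = 0.0375 m
person approaches 1.8000·(0.1500+0.2500) = 0.7200 m
C+Z_d+Z_r = 0.0800+0.0250+0.0600 = 0.1650 m
sum ≈ 0.0450+0.0375+0.7200+0.1650 ≈ 0.9675 m = S ✓

v_R_max = 3/10 m/s = 0.3000 m/s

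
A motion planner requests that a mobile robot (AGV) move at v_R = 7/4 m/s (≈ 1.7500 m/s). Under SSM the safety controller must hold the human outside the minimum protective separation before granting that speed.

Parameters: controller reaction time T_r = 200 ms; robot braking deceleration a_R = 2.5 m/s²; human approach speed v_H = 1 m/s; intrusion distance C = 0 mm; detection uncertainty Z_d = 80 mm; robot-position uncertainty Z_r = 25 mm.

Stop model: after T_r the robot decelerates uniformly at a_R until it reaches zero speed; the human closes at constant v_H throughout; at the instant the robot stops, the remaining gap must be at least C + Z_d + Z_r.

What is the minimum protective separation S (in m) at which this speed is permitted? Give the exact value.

stop time T_s = (7/4)/(5/2) = 0.7000 s
robot in T_r: 1.7500·0.2000 = 0.3500 m
braking distance = 1.7500²/(2·2.5000) = 0.6125 m
person approaches 1.0000·(0.2000+0.7000) = 0.9000 m
C+Z_d+Z_r = 0.0000+0.0800+0.0250 = 0.1050 m
S_min ≈ 0.3500+0.6125+0.9000+0.1050  ⇒  S_min = 787/400 m

S_min = 787/400 m = 1.9675 m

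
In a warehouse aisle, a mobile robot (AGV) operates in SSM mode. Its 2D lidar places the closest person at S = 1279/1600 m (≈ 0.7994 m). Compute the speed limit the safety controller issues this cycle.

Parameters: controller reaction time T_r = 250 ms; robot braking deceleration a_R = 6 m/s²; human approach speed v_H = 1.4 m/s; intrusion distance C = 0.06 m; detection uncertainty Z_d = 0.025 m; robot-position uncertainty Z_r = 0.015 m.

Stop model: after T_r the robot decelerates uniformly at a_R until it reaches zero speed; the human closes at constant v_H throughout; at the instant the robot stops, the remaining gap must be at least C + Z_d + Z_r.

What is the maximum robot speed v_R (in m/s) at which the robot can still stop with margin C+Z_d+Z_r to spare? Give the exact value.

quadratic (1/12)·v² + (29/60)·v + (-559/1600) = 0
  disc = (29/60)² − 4·(1/12)·(-559/1600) = 5041/14400 ; √disc = 71/120
  v_R = (−(29/60) + 71/120) / (2·(1/12)) = 13/20 m/s
check:
T_s = v_R/a_R = (13/20)/6 = 0.1083 s
reaction-phase robot travel = 0.6500·0.2500 = 0.1625 m
robot covers 0.6500·0.1083 − ½·6.0000·0.1083² = 0.0352 m while stopping
human over T_r+T_s: 1.4000·(0.2500+0.1083) = 0.5017 m
C+Z_d+Z_r = 0.0600+0.0250+0.0150 = 0.1000 m
sum ≈ 0.1625+0.0352+0.5017+0.1000 ≈ 0.7994 m = S ✓

v_R_max = 13/20 m/s = 0.6500 m/s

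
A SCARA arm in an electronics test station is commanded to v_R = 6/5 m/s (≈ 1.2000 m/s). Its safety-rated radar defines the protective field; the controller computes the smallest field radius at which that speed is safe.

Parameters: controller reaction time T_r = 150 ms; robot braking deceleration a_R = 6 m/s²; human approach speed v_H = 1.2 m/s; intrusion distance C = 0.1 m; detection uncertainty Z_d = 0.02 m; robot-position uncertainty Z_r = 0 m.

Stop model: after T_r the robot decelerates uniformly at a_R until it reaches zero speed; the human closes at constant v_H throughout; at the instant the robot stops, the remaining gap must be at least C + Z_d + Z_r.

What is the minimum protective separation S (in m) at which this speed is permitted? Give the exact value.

T_s = v_R/a_R = (6/5)/6 = 0.2000 s
robot covers v_R·T_r = 1.2000·0.1500 = 0.1800 m before braking
robot under decel: 1.2000²/(2·6.0000) = 0.1200 m
person approaches 1.2000·(0.1500+0.2000) = 0.4200 m
C+Z_d+Z_r = 0.1000+0.0200+0.0000 = 0.1200 m
S_min ≈ 0.1800+0.1200+0.4200+0.1200  ⇒  S_min = 21/25 m

S_min = 21/25 m = 0.8400 m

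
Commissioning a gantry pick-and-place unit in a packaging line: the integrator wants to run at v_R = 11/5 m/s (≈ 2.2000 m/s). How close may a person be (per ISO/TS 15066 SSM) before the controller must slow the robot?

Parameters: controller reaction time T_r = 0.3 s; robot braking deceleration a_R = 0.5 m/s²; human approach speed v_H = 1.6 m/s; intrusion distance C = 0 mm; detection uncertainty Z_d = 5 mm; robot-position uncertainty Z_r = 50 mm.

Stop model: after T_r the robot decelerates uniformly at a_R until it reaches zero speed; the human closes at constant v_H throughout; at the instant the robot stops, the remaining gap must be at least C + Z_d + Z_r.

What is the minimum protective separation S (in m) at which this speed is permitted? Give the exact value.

S_min = 523/40 m = 13.0750 m

stop time T_s = (11/5)/(1/2) = 4.4000 s
robot in T_r: 2.2000·0.3000 = 0.6600 m
braking distance = 2.2000²/(2·0.5000) = 4.8400 m
person approaches 1.6000·(0.3000+4.4000) = 7.5200 m
residual clearance needed = 0.0000+0.0050+0.0500 = 0.0550 m
S_min ≈ 0.6600+4.8400+7.5200+0.0550  ⇒  S_min = 523/40 m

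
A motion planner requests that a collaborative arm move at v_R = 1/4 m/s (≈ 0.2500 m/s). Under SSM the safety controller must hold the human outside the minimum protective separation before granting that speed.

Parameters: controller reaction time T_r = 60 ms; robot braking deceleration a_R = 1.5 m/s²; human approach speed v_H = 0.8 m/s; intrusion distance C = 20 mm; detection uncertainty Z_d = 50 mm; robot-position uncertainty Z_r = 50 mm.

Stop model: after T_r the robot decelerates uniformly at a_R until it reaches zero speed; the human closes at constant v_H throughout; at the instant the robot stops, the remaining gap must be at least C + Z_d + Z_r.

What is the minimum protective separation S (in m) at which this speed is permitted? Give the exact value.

S_min = 2023/6000 m = 0.3372 m

braking lasts T_s = (1/4)/(3/2) = 0.1667 s
robot covers v_R·T_r = 0.2500·0.0600 = 0.0150 m before braking
robot under decel: 0.2500²/(2·1.5000) = 0.0208 m
human closes 0.8000·0.2267 = 0.1813 m
residual clearance needed = 0.0200+0.0500+0.0500 = 0.1200 m
S_min ≈ 0.0150+0.0208+0.1813+0.1200  ⇒  S_min = 2023/6000 m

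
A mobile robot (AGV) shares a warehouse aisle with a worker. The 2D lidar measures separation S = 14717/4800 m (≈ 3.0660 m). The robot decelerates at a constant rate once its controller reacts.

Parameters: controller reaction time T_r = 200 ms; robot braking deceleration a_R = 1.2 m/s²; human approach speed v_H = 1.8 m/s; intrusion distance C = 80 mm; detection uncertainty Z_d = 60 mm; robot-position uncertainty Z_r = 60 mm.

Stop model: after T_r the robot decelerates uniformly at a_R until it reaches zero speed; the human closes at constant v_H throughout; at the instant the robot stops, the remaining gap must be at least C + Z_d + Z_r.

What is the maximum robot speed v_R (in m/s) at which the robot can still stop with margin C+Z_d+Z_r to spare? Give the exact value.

v_R_max = 23/20 m/s = 1.1500 m/s

collect terms ⇒ (5/12)·v_R² + (17/10)·v_R + (-12029/4800) = 0
  disc = (17/10)² − 4·(5/12)·(-12029/4800) = 101761/14400 ; √disc = 319/120
  v_R = (−(17/10) + 319/120) / (2·(5/12)) = 23/20 m/s
check:
stop time T_s = (23/20)/(6/5) = 0.9583 s
reaction-phase robot travel = 1.1500·0.2000 = 0.2300 m
robot covers 1.1500·0.9583 − ½·1.2000·0.9583² = 0.5510 m while stopping
human over T_r+T_s: 1.8000·(0.2000+0.9583) = 2.0850 m
residual clearance needed = 0.0800+0.0600+0.0600 = 0.2000 m
sum ≈ 0.2300+0.5510+2.0850+0.2000 ≈ 3.0660 m = S ✓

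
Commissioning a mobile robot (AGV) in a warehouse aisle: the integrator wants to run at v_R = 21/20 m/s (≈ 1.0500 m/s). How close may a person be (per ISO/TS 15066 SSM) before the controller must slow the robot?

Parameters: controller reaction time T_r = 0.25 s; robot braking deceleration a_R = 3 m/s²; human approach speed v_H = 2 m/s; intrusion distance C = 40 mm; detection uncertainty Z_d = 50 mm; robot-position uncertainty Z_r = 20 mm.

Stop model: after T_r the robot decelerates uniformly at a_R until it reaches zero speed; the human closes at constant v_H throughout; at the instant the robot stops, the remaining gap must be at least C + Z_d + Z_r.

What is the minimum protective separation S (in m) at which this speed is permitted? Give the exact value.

S_min = 281/160 m = 1.7563 m

braking lasts T_s = (21/20)/3 = 0.3500 s
reaction-phase robot travel = 1.0500·0.2500 = 0.2625 m
robot under decel: 1.0500²/(2·3.0000) = 0.1837 m
human over T_r+T_s: 2.0000·(0.2500+0.3500) = 1.2000 m
margins: 0.0400+0.0500+0.0200 = 0.1100 m
S_min ≈ 0.2625+0.1837+1.2000+0.1100  ⇒  S_min = 281/160 m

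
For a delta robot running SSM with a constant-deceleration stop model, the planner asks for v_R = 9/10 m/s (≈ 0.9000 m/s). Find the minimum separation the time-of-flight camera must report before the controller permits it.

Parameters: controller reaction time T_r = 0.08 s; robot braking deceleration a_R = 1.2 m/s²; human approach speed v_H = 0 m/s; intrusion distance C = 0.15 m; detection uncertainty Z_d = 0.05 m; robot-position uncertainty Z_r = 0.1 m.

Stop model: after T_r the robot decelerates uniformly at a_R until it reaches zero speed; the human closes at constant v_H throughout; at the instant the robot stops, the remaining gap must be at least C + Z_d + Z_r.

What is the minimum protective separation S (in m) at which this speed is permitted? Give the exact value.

T_s = v_R/a_R = (9/10)/(6/5) = 0.7500 s
robot covers v_R·T_r = 0.9000·0.0800 = 0.0720 m before braking
robot covers 0.9000·0.7500 − ½·1.2000·0.7500² = 0.3375 m while stopping
person approaches 0.0000·(0.0800+0.7500) = 0.0000 m
C+Z_d+Z_r = 0.1500+0.0500+0.1000 = 0.3000 m
S_min ≈ 0.0720+0.3375+0.0000+0.3000  ⇒  S_min = 1419/2000 m

S_min = 1419/2000 m = 0.7095 m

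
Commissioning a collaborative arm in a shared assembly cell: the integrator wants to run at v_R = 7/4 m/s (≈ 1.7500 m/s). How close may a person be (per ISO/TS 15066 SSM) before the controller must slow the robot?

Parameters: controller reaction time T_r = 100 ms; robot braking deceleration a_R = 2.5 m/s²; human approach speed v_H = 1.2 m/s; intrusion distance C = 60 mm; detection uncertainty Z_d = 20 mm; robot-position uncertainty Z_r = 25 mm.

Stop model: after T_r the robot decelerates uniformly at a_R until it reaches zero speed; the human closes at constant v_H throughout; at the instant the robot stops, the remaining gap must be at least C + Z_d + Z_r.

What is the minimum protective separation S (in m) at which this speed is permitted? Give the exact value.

braking lasts T_s = (7/4)/(5/2) = 0.7000 s
robot in T_r: 1.7500·0.1000 = 0.1750 m
braking distance = 1.7500²/(2·2.5000) = 0.6125 m
person approaches 1.2000·(0.1000+0.7000) = 0.9600 m
margins: 0.0600+0.0200+0.0250 = 0.1050 m
S_min ≈ 0.1750+0.6125+0.9600+0.1050  ⇒  S_min = 741/400 m

S_min = 741/400 m = 1.8525 m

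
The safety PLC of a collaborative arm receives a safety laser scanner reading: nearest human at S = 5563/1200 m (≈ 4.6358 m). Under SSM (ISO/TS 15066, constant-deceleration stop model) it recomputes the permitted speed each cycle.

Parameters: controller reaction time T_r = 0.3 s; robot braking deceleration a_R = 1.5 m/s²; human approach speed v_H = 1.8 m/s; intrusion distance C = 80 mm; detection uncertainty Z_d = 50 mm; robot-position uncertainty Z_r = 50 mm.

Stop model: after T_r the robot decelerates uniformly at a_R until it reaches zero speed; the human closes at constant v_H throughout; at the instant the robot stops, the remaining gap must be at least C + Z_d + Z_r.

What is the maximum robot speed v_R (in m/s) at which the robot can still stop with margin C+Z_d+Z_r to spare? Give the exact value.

v_R_max = 37/20 m/s = 1.8500 m/s

quadratic (1/3)·v² + (3/2)·v + (-4699/1200) = 0
  disc = (3/2)² − 4·(1/3)·(-4699/1200) = 1681/225 ; √disc = 41/15
  v_R = (−(3/2) + 41/15) / (2·(1/3)) = 37/20 m/s
check:
stop time T_s = (37/20)/(3/2) = 1.2333 s
reaction-phase robot travel = 1.8500·0.3000 = 0.5550 m
braking distance = 1.8500²/(2·1.5000) = 1.1408 m
human over T_r+T_s: 1.8000·(0.3000+1.2333) = 2.7600 m
C+Z_d+Z_r = 0.0800+0.0500+0.0500 = 0.1800 m
sum ≈ 0.5550+1.1408+2.7600+0.1800 ≈ 4.6358 m = S ✓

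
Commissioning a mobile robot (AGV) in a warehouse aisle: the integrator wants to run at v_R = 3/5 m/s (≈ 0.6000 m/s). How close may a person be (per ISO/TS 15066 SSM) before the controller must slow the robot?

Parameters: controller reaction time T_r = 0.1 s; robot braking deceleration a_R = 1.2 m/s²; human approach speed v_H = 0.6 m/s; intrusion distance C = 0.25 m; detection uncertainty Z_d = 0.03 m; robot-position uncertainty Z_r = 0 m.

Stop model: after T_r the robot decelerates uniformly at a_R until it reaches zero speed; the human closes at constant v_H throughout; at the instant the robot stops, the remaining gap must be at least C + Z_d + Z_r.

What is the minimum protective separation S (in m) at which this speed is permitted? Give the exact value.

stop time T_s = (3/5)/(6/5) = 0.5000 s
robot covers v_R·T_r = 0.6000·0.1000 = 0.0600 m before braking
braking distance = 0.6000²/(2·1.2000) = 0.1500 m
human over T_r+T_s: 0.6000·(0.1000+0.5000) = 0.3600 m
C+Z_d+Z_r = 0.2500+0.0300+0.0000 = 0.2800 m
S_min ≈ 0.0600+0.1500+0.3600+0.2800  ⇒  S_min = 17/20 m

S_min = 17/20 m = 0.8500 m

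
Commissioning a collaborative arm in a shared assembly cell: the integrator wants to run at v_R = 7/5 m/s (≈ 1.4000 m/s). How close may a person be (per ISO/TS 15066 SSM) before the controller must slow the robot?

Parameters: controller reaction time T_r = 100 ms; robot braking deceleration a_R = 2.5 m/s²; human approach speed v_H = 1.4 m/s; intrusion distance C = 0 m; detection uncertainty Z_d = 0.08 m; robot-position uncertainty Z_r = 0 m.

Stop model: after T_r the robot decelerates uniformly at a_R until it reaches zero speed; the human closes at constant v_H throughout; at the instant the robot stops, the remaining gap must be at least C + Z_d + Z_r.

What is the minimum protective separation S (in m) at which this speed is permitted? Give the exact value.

T_s = v_R/a_R = (7/5)/(5/2) = 0.5600 s
robot in T_r: 1.4000·0.1000 = 0.1400 m
robot covers 1.4000·0.5600 − ½·2.5000·0.5600² = 0.3920 m while stopping
person approaches 1.4000·(0.1000+0.5600) = 0.9240 m
C+Z_d+Z_r = 0.0000+0.0800+0.0000 = 0.0800 m
S_min ≈ 0.1400+0.3920+0.9240+0.0800  ⇒  S_min = 192/125 m

S_min = 192/125 m = 1.5360 m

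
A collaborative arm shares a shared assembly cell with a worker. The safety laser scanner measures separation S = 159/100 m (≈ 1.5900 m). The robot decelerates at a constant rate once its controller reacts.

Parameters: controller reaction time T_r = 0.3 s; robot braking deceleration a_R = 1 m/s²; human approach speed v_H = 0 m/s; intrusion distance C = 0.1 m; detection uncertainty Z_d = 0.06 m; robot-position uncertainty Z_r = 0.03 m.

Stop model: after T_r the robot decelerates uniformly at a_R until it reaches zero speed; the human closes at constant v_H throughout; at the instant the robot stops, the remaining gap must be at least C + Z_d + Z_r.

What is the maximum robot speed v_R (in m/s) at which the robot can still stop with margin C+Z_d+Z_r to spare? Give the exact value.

v_R_max = 7/5 m/s = 1.4000 m/s

quadratic (1/2)·v² + (3/10)·v + (-7/5) = 0
  disc = (3/10)² − 4·(1/2)·(-7/5) = 289/100 ; √disc = 17/10
  v_R = (−(3/10) + 17/10) / (2·(1/2)) = 7/5 m/s
check:
T_s = v_R/a_R = (7/5)/1 = 1.4000 s
reaction-phase robot travel = 1.4000·0.3000 = 0.4200 m
braking distance = 1.4000²/(2·1.0000) = 0.9800 m
person approaches 0.0000·(0.3000+1.4000) = 0.0000 m
residual clearance needed = 0.1000+0.0600+0.0300 = 0.1900 m
sum ≈ 0.4200+0.9800+0.0000+0.1900 ≈ 1.5900 m = S ✓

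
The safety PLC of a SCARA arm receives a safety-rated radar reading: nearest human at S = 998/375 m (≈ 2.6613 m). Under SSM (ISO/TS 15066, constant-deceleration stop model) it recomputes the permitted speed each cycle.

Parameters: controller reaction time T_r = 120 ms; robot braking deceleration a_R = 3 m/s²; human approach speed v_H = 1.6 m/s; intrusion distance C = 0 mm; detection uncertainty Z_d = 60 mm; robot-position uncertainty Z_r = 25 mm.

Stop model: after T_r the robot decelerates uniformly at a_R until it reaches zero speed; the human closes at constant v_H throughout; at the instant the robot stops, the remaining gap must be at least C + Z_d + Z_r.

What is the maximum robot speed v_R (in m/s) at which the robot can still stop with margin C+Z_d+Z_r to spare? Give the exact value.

v_R_max = 23/10 m/s = 2.3000 m/s

at the boundary: (1/6)·v² + (49/75)·v + (-7153/3000) = 0
  disc = (49/75)² − 4·(1/6)·(-7153/3000) = 5041/2500 ; √disc = 71/50
  v_R = (−(49/75) + 71/50) / (2·(1/6)) = 23/10 m/s
check:
stop time T_s = (23/10)/3 = 0.7667 s
robot covers v_R·T_r = 2.3000·0.1200 = 0.2760 m before braking
braking distance = 2.3000²/(2·3.0000) = 0.8817 m
person approaches 1.6000·(0.1200+0.7667) = 1.4187 m
residual clearance needed = 0.0000+0.0600+0.0250 = 0.0850 m
sum ≈ 0.2760+0.8817+1.4187+0.0850 ≈ 2.6613 m = S ✓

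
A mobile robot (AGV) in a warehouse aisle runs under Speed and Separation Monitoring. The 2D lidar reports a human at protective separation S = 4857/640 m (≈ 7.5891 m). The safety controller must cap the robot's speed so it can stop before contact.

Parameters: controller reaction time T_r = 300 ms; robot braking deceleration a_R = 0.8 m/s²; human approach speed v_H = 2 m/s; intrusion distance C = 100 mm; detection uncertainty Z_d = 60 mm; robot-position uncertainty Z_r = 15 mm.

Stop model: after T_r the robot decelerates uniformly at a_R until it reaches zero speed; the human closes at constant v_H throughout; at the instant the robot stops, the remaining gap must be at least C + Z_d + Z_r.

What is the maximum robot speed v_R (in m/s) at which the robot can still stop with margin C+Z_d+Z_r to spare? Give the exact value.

collect terms ⇒ (5/8)·v_R² + (14/5)·v_R + (-4361/640) = 0
  disc = (14/5)² − 4·(5/8)·(-4361/640) = 159201/6400 ; √disc = 399/80
  v_R = (−(14/5) + 399/80) / (2·(5/8)) = 7/4 m/s
check:
braking lasts T_s = (7/4)/(4/5) = 2.1875 s
reaction-phase robot travel = 1.7500·0.3000 = 0.5250 m
robot covers 1.7500·2.1875 − ½·0.8000·2.1875² = 1.9141 m while stopping
human closes 2.0000·2.4875 = 4.9750 m
margins: 0.1000+0.0600+0.0150 = 0.1750 m
sum ≈ 0.5250+1.9141+4.9750+0.1750 ≈ 7.5891 m = S ✓

v_R_max = 7/4 m/s = 1.7500 m/s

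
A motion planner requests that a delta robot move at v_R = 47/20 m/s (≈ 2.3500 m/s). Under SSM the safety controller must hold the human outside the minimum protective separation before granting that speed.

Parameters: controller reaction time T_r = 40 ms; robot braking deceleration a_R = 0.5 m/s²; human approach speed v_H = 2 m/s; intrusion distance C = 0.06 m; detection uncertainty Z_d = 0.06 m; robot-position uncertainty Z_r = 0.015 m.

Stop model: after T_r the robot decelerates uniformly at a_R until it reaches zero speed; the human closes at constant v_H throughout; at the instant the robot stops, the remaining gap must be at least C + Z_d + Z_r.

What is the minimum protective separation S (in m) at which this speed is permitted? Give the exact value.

S_min = 30463/2000 m = 15.2315 m

braking lasts T_s = (47/20)/(1/2) = 4.7000 s
reaction-phase robot travel = 2.3500·0.0400 = 0.0940 m
braking distance = 2.3500²/(2·0.5000) = 5.5225 m
human closes 2.0000·4.7400 = 9.4800 m
margins: 0.0600+0.0600+0.0150 = 0.1350 m
S_min ≈ 0.0940+5.5225+9.4800+0.1350  ⇒  S_min = 30463/2000 m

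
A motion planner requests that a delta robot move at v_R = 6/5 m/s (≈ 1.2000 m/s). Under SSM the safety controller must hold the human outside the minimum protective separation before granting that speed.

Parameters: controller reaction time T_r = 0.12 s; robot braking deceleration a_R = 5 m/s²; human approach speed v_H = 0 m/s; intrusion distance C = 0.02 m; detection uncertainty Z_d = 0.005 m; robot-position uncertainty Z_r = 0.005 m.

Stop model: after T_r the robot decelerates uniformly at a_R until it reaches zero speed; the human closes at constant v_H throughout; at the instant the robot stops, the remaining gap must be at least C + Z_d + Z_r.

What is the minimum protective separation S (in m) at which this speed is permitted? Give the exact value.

stop time T_s = (6/5)/5 = 0.2400 s
reaction-phase robot travel = 1.2000·0.1200 = 0.1440 m
robot covers 1.2000·0.2400 − ½·5.0000·0.2400² = 0.1440 m while stopping
human closes 0.0000·0.3600 = 0.0000 m
margins: 0.0200+0.0050+0.0050 = 0.0300 m
S_min ≈ 0.1440+0.1440+0.0000+0.0300  ⇒  S_min = 159/500 m

S_min = 159/500 m = 0.3180 m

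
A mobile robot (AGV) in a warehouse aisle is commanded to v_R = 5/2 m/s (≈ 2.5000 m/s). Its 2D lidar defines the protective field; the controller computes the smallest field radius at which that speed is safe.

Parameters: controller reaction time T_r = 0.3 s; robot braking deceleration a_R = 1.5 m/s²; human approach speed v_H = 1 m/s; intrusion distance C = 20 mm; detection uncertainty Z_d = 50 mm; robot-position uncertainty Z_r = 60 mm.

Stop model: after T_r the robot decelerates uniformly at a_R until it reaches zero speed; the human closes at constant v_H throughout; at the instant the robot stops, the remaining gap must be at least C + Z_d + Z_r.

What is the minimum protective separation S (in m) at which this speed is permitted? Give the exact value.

S_min = 493/100 m = 4.9300 m

braking lasts T_s = (5/2)/(3/2) = 1.6667 s
robot in T_r: 2.5000·0.3000 = 0.7500 m
braking distance = 2.5000²/(2·1.5000) = 2.0833 m
human over T_r+T_s: 1.0000·(0.3000+1.6667) = 1.9667 m
C+Z_d+Z_r = 0.0200+0.0500+0.0600 = 0.1300 m
S_min ≈ 0.7500+2.0833+1.9667+0.1300  ⇒  S_min = 493/100 m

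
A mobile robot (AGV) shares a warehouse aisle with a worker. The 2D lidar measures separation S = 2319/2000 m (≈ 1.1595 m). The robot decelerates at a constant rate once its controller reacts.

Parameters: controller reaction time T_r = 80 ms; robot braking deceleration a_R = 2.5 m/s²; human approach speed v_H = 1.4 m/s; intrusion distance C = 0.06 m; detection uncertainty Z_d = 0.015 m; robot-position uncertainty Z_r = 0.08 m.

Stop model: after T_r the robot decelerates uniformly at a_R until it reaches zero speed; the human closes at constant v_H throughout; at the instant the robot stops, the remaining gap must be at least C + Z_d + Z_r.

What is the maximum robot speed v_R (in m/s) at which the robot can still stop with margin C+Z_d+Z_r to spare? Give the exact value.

quadratic (1/5)·v² + (16/25)·v + (-357/400) = 0
  disc = (16/25)² − 4·(1/5)·(-357/400) = 2809/2500 ; √disc = 53/50
  v_R = (−(16/25) + 53/50) / (2·(1/5)) = 21/20 m/s
check:
stop time T_s = (21/20)/(5/2) = 0.4200 s
robot covers v_R·T_r = 1.0500·0.0800 = 0.0840 m before braking
robot covers 1.0500·0.4200 − ½·2.5000·0.4200² = 0.2205 m while stopping
human over T_r+T_s: 1.4000·(0.0800+0.4200) = 0.7000 m
residual clearance needed = 0.0600+0.0150+0.0800 = 0.1550 m
sum ≈ 0.0840+0.2205+0.7000+0.1550 ≈ 1.1595 m = S ✓

v_R_max = 21/20 m/s = 1.0500 m/s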